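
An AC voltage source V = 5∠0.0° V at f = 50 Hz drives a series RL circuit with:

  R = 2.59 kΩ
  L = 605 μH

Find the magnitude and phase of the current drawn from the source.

Step 1 — Angular frequency: ω = 2π·f = 2π·50 = 314.2 rad/s.
Step 2 — Component impedances:
  R: Z = R = 2590 Ω
  L: Z = jωL = j·314.2·0.000605 = 0 + j0.1901 Ω
Step 3 — Series combination: Z_total = R + L = 2590 + j0.1901 Ω = 2590∠0.0° Ω.
Step 4 — Source phasor: V = 5∠0.0° V = 5 V.
Step 5 — Ohm's law: I = V / Z_total = (5) / (2590 + j0.1901) = 0.001931 - j1.417e-07 A.
Step 6 — Convert to polar: |I| = 0.001931 A, ∠I = -0.0°.

I = 0.001931∠-0.0° A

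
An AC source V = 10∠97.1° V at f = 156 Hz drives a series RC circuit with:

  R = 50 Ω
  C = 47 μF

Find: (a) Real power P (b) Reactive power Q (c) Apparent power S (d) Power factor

Step 1 — Angular frequency: ω = 2π·f = 2π·156 = 980.2 rad/s.
Step 2 — Component impedances:
  R: Z = R = 50 Ω
  C: Z = 1/(jωC) = -j/(ω·C) = 0 - j21.71 Ω
Step 3 — Series combination: Z_total = R + C = 50 - j21.71 Ω = 54.51∠-23.5° Ω.
Step 4 — Source phasor: V = 10∠97.1° V = -1.236 + j9.923 V.
Step 5 — Current: I = V / Z = -0.0933 + j0.158 A = 0.1835∠120.6° A.
Step 6 — Complex power: S = V·I* = 1.683 - j0.7306 VA.
Step 7 — Real power: P = Re(S) = 1.683 W.
Step 8 — Reactive power: Q = Im(S) = -0.7306 VAR.
Step 9 — Apparent power: |S| = 1.835 VA.
Step 10 — Power factor: PF = P/|S| = 0.9173 (leading).

(a) P = 1.683 W  (b) Q = -0.7306 VAR  (c) S = 1.835 VA  (d) PF = 0.9173 (leading)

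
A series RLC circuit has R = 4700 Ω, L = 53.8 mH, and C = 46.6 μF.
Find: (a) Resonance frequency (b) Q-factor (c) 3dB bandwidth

Step 1 — Resonance: ω₀ = 1/√(LC) = 1/√(0.0538·4.66e-05) = 631.6 rad/s.
Step 2 — f₀ = ω₀/(2π) = 100.5 Hz.
Step 3 — Series Q: Q = ω₀L/R = 631.6·0.0538/4700 = 0.007229.
Step 4 — Bandwidth: Δω = ω₀/Q = 8.736e+04 rad/s; BW = Δω/(2π) = 1.39e+04 Hz.

(a) f₀ = 100.5 Hz  (b) Q = 0.007229  (c) BW = 1.39e+04 Hz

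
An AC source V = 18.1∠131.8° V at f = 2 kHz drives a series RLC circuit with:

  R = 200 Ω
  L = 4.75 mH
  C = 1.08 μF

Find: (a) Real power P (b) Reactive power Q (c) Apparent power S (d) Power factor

Step 1 — Angular frequency: ω = 2π·f = 2π·2000 = 1.257e+04 rad/s.
Step 2 — Component impedances:
  R: Z = R = 200 Ω
  L: Z = jωL = j·1.257e+04·0.00475 = 0 + j59.69 Ω
  C: Z = 1/(jωC) = -j/(ω·C) = 0 - j73.68 Ω
Step 3 — Series combination: Z_total = R + L + C = 200 - j13.99 Ω = 200.5∠-4.0° Ω.
Step 4 — Source phasor: V = 18.1∠131.8° V = -12.06 + j13.49 V.
Step 5 — Current: I = V / Z = -0.06472 + j0.06294 A = 0.09028∠135.8° A.
Step 6 — Complex power: S = V·I* = 1.63 - j0.114 VA.
Step 7 — Real power: P = Re(S) = 1.63 W.
Step 8 — Reactive power: Q = Im(S) = -0.114 VAR.
Step 9 — Apparent power: |S| = 1.634 VA.
Step 10 — Power factor: PF = P/|S| = 0.9976 (leading).

(a) P = 1.63 W  (b) Q = -0.114 VAR  (c) S = 1.634 VA  (d) PF = 0.9976 (leading)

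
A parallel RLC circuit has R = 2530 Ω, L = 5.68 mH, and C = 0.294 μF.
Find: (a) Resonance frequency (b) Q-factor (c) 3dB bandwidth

Step 1 — Resonance: ω₀ = 1/√(LC) = 1/√(0.00568·2.94e-07) = 2.447e+04 rad/s.
Step 2 — f₀ = ω₀/(2π) = 3895 Hz.
Step 3 — Parallel Q: Q = R/(ω₀L) = 2530/(2.447e+04·0.00568) = 18.2.
Step 4 — Bandwidth: Δω = ω₀/Q = 1344 rad/s; BW = Δω/(2π) = 214 Hz.

(a) f₀ = 3895 Hz  (b) Q = 18.2  (c) BW = 214 Hz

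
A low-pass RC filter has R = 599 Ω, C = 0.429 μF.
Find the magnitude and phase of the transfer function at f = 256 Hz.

Step 1 — Angular frequency: ω = 2π·256 = 1608 rad/s.
Step 2 — Transfer function: H(jω) = 1/(1 + jωRC).
Step 3 — Denominator: 1 + jωRC = 1 + j·1608·599·4.29e-07 = 1 + j0.4133.
Step 4 — H = 0.8541 - j0.353.
Step 5 — Magnitude: |H| = 0.9242 (-0.7 dB); phase: φ = -22.5°.

|H| = 0.9242 (-0.7 dB), φ = -22.5°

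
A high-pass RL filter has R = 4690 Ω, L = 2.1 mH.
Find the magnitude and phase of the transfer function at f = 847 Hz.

Step 1 — Angular frequency: ω = 2π·847 = 5322 rad/s.
Step 2 — Transfer function: H(jω) = jωL/(R + jωL).
Step 3 — Numerator jωL = j·11.18; denominator R + jωL = 4690 + j11.18.
Step 4 — H = 5.678e-06 + j0.002383.
Step 5 — Magnitude: |H| = 0.002383 (-52.5 dB); phase: φ = 89.9°.

|H| = 0.002383 (-52.5 dB), φ = 89.9°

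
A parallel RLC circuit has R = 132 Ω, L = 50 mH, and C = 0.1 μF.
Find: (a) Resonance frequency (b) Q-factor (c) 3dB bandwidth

Step 1 — Resonance: ω₀ = 1/√(LC) = 1/√(0.05·1e-07) = 1.414e+04 rad/s.
Step 2 — f₀ = ω₀/(2π) = 2251 Hz.
Step 3 — Parallel Q: Q = R/(ω₀L) = 132/(1.414e+04·0.05) = 0.1867.
Step 4 — Bandwidth: Δω = ω₀/Q = 7.576e+04 rad/s; BW = Δω/(2π) = 1.206e+04 Hz.

(a) f₀ = 2251 Hz  (b) Q = 0.1867  (c) BW = 1.206e+04 Hz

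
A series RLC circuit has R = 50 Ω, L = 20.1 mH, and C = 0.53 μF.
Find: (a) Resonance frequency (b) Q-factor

Step 1 — Resonance condition Im(Z)=0 gives ω₀ = 1/√(LC).
Step 2 — ω₀ = 1/√(0.0201·5.3e-07) = 9689 rad/s.
Step 3 — f₀ = ω₀/(2π) = 1542 Hz.
Step 4 — Series Q: Q = ω₀L/R = 9689·0.0201/50 = 3.895.

(a) f₀ = 1542 Hz  (b) Q = 3.895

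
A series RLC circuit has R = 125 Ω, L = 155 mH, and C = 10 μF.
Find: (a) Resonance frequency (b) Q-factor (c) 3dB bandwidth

Step 1 — Resonance: ω₀ = 1/√(LC) = 1/√(0.155·1e-05) = 803.2 rad/s.
Step 2 — f₀ = ω₀/(2π) = 127.8 Hz.
Step 3 — Series Q: Q = ω₀L/R = 803.2·0.155/125 = 0.996.
Step 4 — Bandwidth: Δω = ω₀/Q = 806.5 rad/s; BW = Δω/(2π) = 128.4 Hz.

(a) f₀ = 127.8 Hz  (b) Q = 0.996  (c) BW = 128.4 Hz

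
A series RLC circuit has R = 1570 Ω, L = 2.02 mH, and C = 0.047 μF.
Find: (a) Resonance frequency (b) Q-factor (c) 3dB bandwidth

Step 1 — Resonance: ω₀ = 1/√(LC) = 1/√(0.00202·4.7e-08) = 1.026e+05 rad/s.
Step 2 — f₀ = ω₀/(2π) = 1.633e+04 Hz.
Step 3 — Series Q: Q = ω₀L/R = 1.026e+05·0.00202/1570 = 0.132.
Step 4 — Bandwidth: Δω = ω₀/Q = 7.772e+05 rad/s; BW = Δω/(2π) = 1.237e+05 Hz.

(a) f₀ = 1.633e+04 Hz  (b) Q = 0.132  (c) BW = 1.237e+05 Hz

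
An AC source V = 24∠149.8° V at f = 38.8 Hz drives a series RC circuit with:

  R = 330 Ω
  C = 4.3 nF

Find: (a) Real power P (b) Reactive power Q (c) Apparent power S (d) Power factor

Step 1 — Angular frequency: ω = 2π·f = 2π·38.8 = 243.8 rad/s.
Step 2 — Component impedances:
  R: Z = R = 330 Ω
  C: Z = 1/(jωC) = -j/(ω·C) = 0 - j9.539e+05 Ω
Step 3 — Series combination: Z_total = R + C = 330 - j9.539e+05 Ω = 9.539e+05∠-90.0° Ω.
Step 4 — Source phasor: V = 24∠149.8° V = -20.74 + j12.07 V.
Step 5 — Current: I = V / Z = -1.266e-05 - j2.174e-05 A = 2.516e-05∠-120.2° A.
Step 6 — Complex power: S = V·I* = 2.089e-07 - j0.0006038 VA.
Step 7 — Real power: P = Re(S) = 2.089e-07 W.
Step 8 — Reactive power: Q = Im(S) = -0.0006038 VAR.
Step 9 — Apparent power: |S| = 0.0006038 VA.
Step 10 — Power factor: PF = P/|S| = 0.0003459 (leading).

(a) P = 2.089e-07 W  (b) Q = -0.0006038 VAR  (c) S = 0.0006038 VA  (d) PF = 0.0003459 (leading)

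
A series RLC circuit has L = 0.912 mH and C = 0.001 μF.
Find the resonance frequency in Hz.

Step 1 — Resonance condition Im(Z)=0 gives ω₀ = 1/√(LC).
Step 2 — ω₀ = 1/√(0.000912·1e-09) = 1.047e+06 rad/s.
Step 3 — f₀ = ω₀/(2π) = 1.667e+05 Hz.

f₀ = 1.667e+05 Hz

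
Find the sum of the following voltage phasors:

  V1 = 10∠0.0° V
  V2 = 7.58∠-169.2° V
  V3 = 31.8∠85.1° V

Step 1 — Convert each phasor to rectangular form:
  V1 = 10·(cos(0.0°) + j·sin(0.0°)) = 10 V
  V2 = 7.58·(cos(-169.2°) + j·sin(-169.2°)) = -7.446 - j1.42 V
  V3 = 31.8·(cos(85.1°) + j·sin(85.1°)) = 2.716 + j31.68 V
Step 2 — Sum components: V_total = 5.271 + j30.26 V.
Step 3 — Convert to polar: |V_total| = 30.72 V, ∠V_total = 80.1°.

V_total = 30.72∠80.1° V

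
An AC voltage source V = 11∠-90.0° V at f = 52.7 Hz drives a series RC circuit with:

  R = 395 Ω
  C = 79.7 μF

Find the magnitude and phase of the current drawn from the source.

Step 1 — Angular frequency: ω = 2π·f = 2π·52.7 = 331.1 rad/s.
Step 2 — Component impedances:
  R: Z = R = 395 Ω
  C: Z = 1/(jωC) = -j/(ω·C) = 0 - j37.89 Ω
Step 3 — Series combination: Z_total = R + C = 395 - j37.89 Ω = 396.8∠-5.5° Ω.
Step 4 — Source phasor: V = 11∠-90.0° V = 0 - j11 V.
Step 5 — Ohm's law: I = V / Z_total = (0 - j11) / (395 - j37.89) = 0.002647 - j0.02759 A.
Step 6 — Convert to polar: |I| = 0.02772 A, ∠I = -84.5°.

I = 0.02772∠-84.5° A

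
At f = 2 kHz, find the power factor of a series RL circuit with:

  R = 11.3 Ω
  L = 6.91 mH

Step 1 — Angular frequency: ω = 2π·f = 2π·2000 = 1.257e+04 rad/s.
Step 2 — Component impedances:
  R: Z = R = 11.3 Ω
  L: Z = jωL = j·1.257e+04·0.00691 = 0 + j86.83 Ω
Step 3 — Series combination: Z_total = R + L = 11.3 + j86.83 Ω = 87.57∠82.6° Ω.
Step 4 — Power factor: PF = cos(φ) = Re(Z)/|Z| = 11.3/87.57 = 0.129.
Step 5 — Type: Im(Z) = 86.83 ⇒ lagging (phase φ = 82.6°).

PF = 0.129 (lagging, φ = 82.6°)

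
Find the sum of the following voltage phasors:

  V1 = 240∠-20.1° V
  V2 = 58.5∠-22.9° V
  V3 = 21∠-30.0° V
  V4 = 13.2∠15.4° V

Step 1 — Convert each phasor to rectangular form:
  V1 = 240·(cos(-20.1°) + j·sin(-20.1°)) = 225.4 - j82.48 V
  V2 = 58.5·(cos(-22.9°) + j·sin(-22.9°)) = 53.89 - j22.76 V
  V3 = 21·(cos(-30.0°) + j·sin(-30.0°)) = 18.19 - j10.5 V
  V4 = 13.2·(cos(15.4°) + j·sin(15.4°)) = 12.73 + j3.505 V
Step 2 — Sum components: V_total = 310.2 - j112.2 V.
Step 3 — Convert to polar: |V_total| = 329.9 V, ∠V_total = -19.9°.

V_total = 329.9∠-19.9° V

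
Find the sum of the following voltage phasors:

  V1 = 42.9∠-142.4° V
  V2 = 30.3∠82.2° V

Step 1 — Convert each phasor to rectangular form:
  V1 = 42.9·(cos(-142.4°) + j·sin(-142.4°)) = -33.99 - j26.18 V
  V2 = 30.3·(cos(82.2°) + j·sin(82.2°)) = 4.112 + j30.02 V
Step 2 — Sum components: V_total = -29.88 + j3.844 V.
Step 3 — Convert to polar: |V_total| = 30.12 V, ∠V_total = 172.7°.

V_total = 30.12∠172.7° V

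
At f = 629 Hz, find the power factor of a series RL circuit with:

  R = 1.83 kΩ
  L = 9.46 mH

Step 1 — Angular frequency: ω = 2π·f = 2π·629 = 3952 rad/s.
Step 2 — Component impedances:
  R: Z = R = 1830 Ω
  L: Z = jωL = j·3952·0.00946 = 0 + j37.39 Ω
Step 3 — Series combination: Z_total = R + L = 1830 + j37.39 Ω = 1830∠1.2° Ω.
Step 4 — Power factor: PF = cos(φ) = Re(Z)/|Z| = 1830/1830.4 = 0.9998.
Step 5 — Type: Im(Z) = 37.39 ⇒ lagging (phase φ = 1.2°).

PF = 0.9998 (lagging, φ = 1.2°)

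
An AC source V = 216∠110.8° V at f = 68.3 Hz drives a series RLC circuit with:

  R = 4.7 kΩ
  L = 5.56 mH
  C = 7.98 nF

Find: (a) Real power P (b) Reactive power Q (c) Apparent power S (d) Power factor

Step 1 — Angular frequency: ω = 2π·f = 2π·68.3 = 429.1 rad/s.
Step 2 — Component impedances:
  R: Z = R = 4700 Ω
  L: Z = jωL = j·429.1·0.00556 = 0 + j2.386 Ω
  C: Z = 1/(jωC) = -j/(ω·C) = 0 - j2.92e+05 Ω
Step 3 — Series combination: Z_total = R + L + C = 4700 - j2.92e+05 Ω = 2.92e+05∠-89.1° Ω.
Step 4 — Source phasor: V = 216∠110.8° V = -76.7 + j201.9 V.
Step 5 — Current: I = V / Z = -0.0006955 - j0.0002515 A = 0.0007396∠-160.1° A.
Step 6 — Complex power: S = V·I* = 0.002571 - j0.1597 VA.
Step 7 — Real power: P = Re(S) = 0.002571 W.
Step 8 — Reactive power: Q = Im(S) = -0.1597 VAR.
Step 9 — Apparent power: |S| = 0.1598 VA.
Step 10 — Power factor: PF = P/|S| = 0.01609 (leading).

(a) P = 0.002571 W  (b) Q = -0.1597 VAR  (c) S = 0.1598 VA  (d) PF = 0.01609 (leading)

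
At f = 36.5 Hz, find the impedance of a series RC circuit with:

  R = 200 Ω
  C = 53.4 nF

Step 1 — Angular frequency: ω = 2π·f = 2π·36.5 = 229.3 rad/s.
Step 2 — Component impedances:
  R: Z = R = 200 Ω
  C: Z = 1/(jωC) = -j/(ω·C) = 0 - j8.166e+04 Ω
Step 3 — Series combination: Z_total = R + C = 200 - j8.166e+04 Ω = 8.166e+04∠-89.9° Ω.

Z = 200 - j8.166e+04 Ω = 8.166e+04∠-89.9° Ω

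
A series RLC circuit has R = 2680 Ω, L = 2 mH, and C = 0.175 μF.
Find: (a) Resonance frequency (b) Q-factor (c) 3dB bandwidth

Step 1 — Resonance: ω₀ = 1/√(LC) = 1/√(0.002·1.75e-07) = 5.345e+04 rad/s.
Step 2 — f₀ = ω₀/(2π) = 8507 Hz.
Step 3 — Series Q: Q = ω₀L/R = 5.345e+04·0.002/2680 = 0.03989.
Step 4 — Bandwidth: Δω = ω₀/Q = 1.34e+06 rad/s; BW = Δω/(2π) = 2.133e+05 Hz.

(a) f₀ = 8507 Hz  (b) Q = 0.03989  (c) BW = 2.133e+05 Hz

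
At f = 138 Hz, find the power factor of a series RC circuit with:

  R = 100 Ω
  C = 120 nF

Step 1 — Angular frequency: ω = 2π·f = 2π·138 = 867.1 rad/s.
Step 2 — Component impedances:
  R: Z = R = 100 Ω
  C: Z = 1/(jωC) = -j/(ω·C) = 0 - j9611 Ω
Step 3 — Series combination: Z_total = R + C = 100 - j9611 Ω = 9611∠-89.4° Ω.
Step 4 — Power factor: PF = cos(φ) = Re(Z)/|Z| = 100/9611 = 0.0104.
Step 5 — Type: Im(Z) = -9611 ⇒ leading (phase φ = -89.4°).

PF = 0.0104 (leading, φ = -89.4°)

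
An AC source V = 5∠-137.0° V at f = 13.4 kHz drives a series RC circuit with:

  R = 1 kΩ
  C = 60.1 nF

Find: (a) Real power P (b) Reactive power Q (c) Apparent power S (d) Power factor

Step 1 — Angular frequency: ω = 2π·f = 2π·1.34e+04 = 8.419e+04 rad/s.
Step 2 — Component impedances:
  R: Z = R = 1000 Ω
  C: Z = 1/(jωC) = -j/(ω·C) = 0 - j197.6 Ω
Step 3 — Series combination: Z_total = R + C = 1000 - j197.6 Ω = 1019∠-11.2° Ω.
Step 4 — Source phasor: V = 5∠-137.0° V = -3.657 - j3.41 V.
Step 5 — Current: I = V / Z = -0.002871 - j0.003977 A = 0.004905∠-125.8° A.
Step 6 — Complex power: S = V·I* = 0.02406 - j0.004755 VA.
Step 7 — Real power: P = Re(S) = 0.02406 W.
Step 8 — Reactive power: Q = Im(S) = -0.004755 VAR.
Step 9 — Apparent power: |S| = 0.02453 VA.
Step 10 — Power factor: PF = P/|S| = 0.981 (leading).

(a) P = 0.02406 W  (b) Q = -0.004755 VAR  (c) S = 0.02453 VA  (d) PF = 0.981 (leading)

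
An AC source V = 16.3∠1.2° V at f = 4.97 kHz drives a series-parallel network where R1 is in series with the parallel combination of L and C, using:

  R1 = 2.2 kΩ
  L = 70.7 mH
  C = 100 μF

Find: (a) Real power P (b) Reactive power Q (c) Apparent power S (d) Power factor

Step 1 — Angular frequency: ω = 2π·f = 2π·4970 = 3.123e+04 rad/s.
Step 2 — Component impedances:
  R1: Z = R = 2200 Ω
  L: Z = jωL = j·3.123e+04·0.0707 = 0 + j2208 Ω
  C: Z = 1/(jωC) = -j/(ω·C) = 0 - j0.3202 Ω
Step 3 — Parallel branch: L || C = 1/(1/L + 1/C) = 0 - j0.3203 Ω.
Step 4 — Series with R1: Z_total = R1 + (L || C) = 2200 - j0.3203 Ω = 2200∠-0.0° Ω.
Step 5 — Source phasor: V = 16.3∠1.2° V = 16.3 + j0.3414 V.
Step 6 — Current: I = V / Z = 0.007407 + j0.0001562 A = 0.007409∠1.2° A.
Step 7 — Complex power: S = V·I* = 0.1208 - j1.758e-05 VA.
Step 8 — Real power: P = Re(S) = 0.1208 W.
Step 9 — Reactive power: Q = Im(S) = -1.758e-05 VAR.
Step 10 — Apparent power: |S| = 0.1208 VA.
Step 11 — Power factor: PF = P/|S| = 1 (leading).

(a) P = 0.1208 W  (b) Q = -1.758e-05 VAR  (c) S = 0.1208 VA  (d) PF = 1 (leading)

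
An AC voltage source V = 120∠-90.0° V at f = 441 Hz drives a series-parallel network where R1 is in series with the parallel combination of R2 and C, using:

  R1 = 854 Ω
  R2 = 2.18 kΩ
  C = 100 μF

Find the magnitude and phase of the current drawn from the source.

Step 1 — Angular frequency: ω = 2π·f = 2π·441 = 2771 rad/s.
Step 2 — Component impedances:
  R1: Z = R = 854 Ω
  R2: Z = R = 2180 Ω
  C: Z = 1/(jωC) = -j/(ω·C) = 0 - j3.609 Ω
Step 3 — Parallel branch: R2 || C = 1/(1/R2 + 1/C) = 0.005975 - j3.609 Ω.
Step 4 — Series with R1: Z_total = R1 + (R2 || C) = 854 - j3.609 Ω = 854∠-0.2° Ω.
Step 5 — Source phasor: V = 120∠-90.0° V = 0 - j120 V.
Step 6 — Ohm's law: I = V / Z_total = (0 - j120) / (854 - j3.609) = 0.0005938 - j0.1405 A.
Step 7 — Convert to polar: |I| = 0.1405 A, ∠I = -89.8°.

I = 0.1405∠-89.8° A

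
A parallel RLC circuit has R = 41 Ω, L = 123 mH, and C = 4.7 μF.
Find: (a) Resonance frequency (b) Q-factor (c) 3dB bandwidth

Step 1 — Resonance: ω₀ = 1/√(LC) = 1/√(0.123·4.7e-06) = 1315 rad/s.
Step 2 — f₀ = ω₀/(2π) = 209.3 Hz.
Step 3 — Parallel Q: Q = R/(ω₀L) = 41/(1315·0.123) = 0.2534.
Step 4 — Bandwidth: Δω = ω₀/Q = 5189 rad/s; BW = Δω/(2π) = 825.9 Hz.

(a) f₀ = 209.3 Hz  (b) Q = 0.2534  (c) BW = 825.9 Hz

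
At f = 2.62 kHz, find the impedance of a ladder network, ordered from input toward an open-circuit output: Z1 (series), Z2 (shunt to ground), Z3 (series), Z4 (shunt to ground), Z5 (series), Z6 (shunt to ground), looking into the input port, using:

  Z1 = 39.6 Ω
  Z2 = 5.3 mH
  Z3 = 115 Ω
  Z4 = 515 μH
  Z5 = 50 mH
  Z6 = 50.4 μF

Step 1 — Angular frequency: ω = 2π·f = 2π·2620 = 1.646e+04 rad/s.
Step 2 — Component impedances:
  Z1: Z = R = 39.6 Ω
  Z2: Z = jωL = j·1.646e+04·0.0053 = 0 + j87.25 Ω
  Z3: Z = R = 115 Ω
  Z4: Z = jωL = j·1.646e+04·0.000515 = 0 + j8.478 Ω
  Z5: Z = jωL = j·1.646e+04·0.05 = 0 + j823.1 Ω
  Z6: Z = 1/(jωC) = -j/(ω·C) = 0 - j1.205 Ω
Step 3 — Ladder network (open output): work backward from the far end, alternating series and parallel combinations. Z_in = 78.73 + j54.71 Ω = 95.87∠34.8° Ω.

Z = 78.73 + j54.71 Ω = 95.87∠34.8° Ω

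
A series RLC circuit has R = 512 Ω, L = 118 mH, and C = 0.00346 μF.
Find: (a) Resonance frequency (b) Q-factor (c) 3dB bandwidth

Step 1 — Resonance: ω₀ = 1/√(LC) = 1/√(0.118·3.46e-09) = 4.949e+04 rad/s.
Step 2 — f₀ = ω₀/(2π) = 7877 Hz.
Step 3 — Series Q: Q = ω₀L/R = 4.949e+04·0.118/512 = 11.41.
Step 4 — Bandwidth: Δω = ω₀/Q = 4339 rad/s; BW = Δω/(2π) = 690.6 Hz.

(a) f₀ = 7877 Hz  (b) Q = 11.41  (c) BW = 690.6 Hz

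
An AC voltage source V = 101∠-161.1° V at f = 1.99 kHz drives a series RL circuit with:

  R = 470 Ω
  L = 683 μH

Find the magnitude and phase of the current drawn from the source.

Step 1 — Angular frequency: ω = 2π·f = 2π·1990 = 1.25e+04 rad/s.
Step 2 — Component impedances:
  R: Z = R = 470 Ω
  L: Z = jωL = j·1.25e+04·0.000683 = 0 + j8.54 Ω
Step 3 — Series combination: Z_total = R + L = 470 + j8.54 Ω = 470.1∠1.0° Ω.
Step 4 — Source phasor: V = 101∠-161.1° V = -95.55 - j32.72 V.
Step 5 — Ohm's law: I = V / Z_total = (-95.55 - j32.72) / (470 + j8.54) = -0.2045 - j0.06589 A.
Step 6 — Convert to polar: |I| = 0.2149 A, ∠I = -162.1°.

I = 0.2149∠-162.1° A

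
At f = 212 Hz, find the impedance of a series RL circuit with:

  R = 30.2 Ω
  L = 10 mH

Step 1 — Angular frequency: ω = 2π·f = 2π·212 = 1332 rad/s.
Step 2 — Component impedances:
  R: Z = R = 30.2 Ω
  L: Z = jωL = j·1332·0.01 = 0 + j13.32 Ω
Step 3 — Series combination: Z_total = R + L = 30.2 + j13.32 Ω = 33.01∠23.8° Ω.

Z = 30.2 + j13.32 Ω = 33.01∠23.8° Ω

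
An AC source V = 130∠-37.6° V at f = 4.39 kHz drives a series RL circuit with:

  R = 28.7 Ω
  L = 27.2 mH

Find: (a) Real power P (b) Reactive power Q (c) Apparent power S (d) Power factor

Step 1 — Angular frequency: ω = 2π·f = 2π·4390 = 2.758e+04 rad/s.
Step 2 — Component impedances:
  R: Z = R = 28.7 Ω
  L: Z = jωL = j·2.758e+04·0.0272 = 0 + j750.3 Ω
Step 3 — Series combination: Z_total = R + L = 28.7 + j750.3 Ω = 750.8∠87.8° Ω.
Step 4 — Source phasor: V = 130∠-37.6° V = 103 - j79.32 V.
Step 5 — Current: I = V / Z = -0.1003 - j0.1411 A = 0.1731∠-125.4° A.
Step 6 — Complex power: S = V·I* = 0.8604 + j22.49 VA.
Step 7 — Real power: P = Re(S) = 0.8604 W.
Step 8 — Reactive power: Q = Im(S) = 22.49 VAR.
Step 9 — Apparent power: |S| = 22.51 VA.
Step 10 — Power factor: PF = P/|S| = 0.03823 (lagging).

(a) P = 0.8604 W  (b) Q = 22.49 VAR  (c) S = 22.51 VA  (d) PF = 0.03823 (lagging)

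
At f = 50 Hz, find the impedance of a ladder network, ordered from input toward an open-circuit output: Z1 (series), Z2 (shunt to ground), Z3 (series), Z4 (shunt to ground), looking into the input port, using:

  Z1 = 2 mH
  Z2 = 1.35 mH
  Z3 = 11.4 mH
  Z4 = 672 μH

Step 1 — Angular frequency: ω = 2π·f = 2π·50 = 314.2 rad/s.
Step 2 — Component impedances:
  Z1: Z = jωL = j·314.2·0.002 = 0 + j0.6283 Ω
  Z2: Z = jωL = j·314.2·0.00135 = 0 + j0.4241 Ω
  Z3: Z = jωL = j·314.2·0.0114 = 0 + j3.581 Ω
  Z4: Z = jωL = j·314.2·0.000672 = 0 + j0.2111 Ω
Step 3 — Ladder network (open output): work backward from the far end, alternating series and parallel combinations. Z_in = 0 + j1.01 Ω = 1.01∠90.0° Ω.

Z = 0 + j1.01 Ω = 1.01∠90.0° Ω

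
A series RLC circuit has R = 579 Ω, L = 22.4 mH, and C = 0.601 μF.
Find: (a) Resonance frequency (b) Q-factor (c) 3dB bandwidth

Step 1 — Resonance: ω₀ = 1/√(LC) = 1/√(0.0224·6.01e-07) = 8619 rad/s.
Step 2 — f₀ = ω₀/(2π) = 1372 Hz.
Step 3 — Series Q: Q = ω₀L/R = 8619·0.0224/579 = 0.3334.
Step 4 — Bandwidth: Δω = ω₀/Q = 2.585e+04 rad/s; BW = Δω/(2π) = 4114 Hz.

(a) f₀ = 1372 Hz  (b) Q = 0.3334  (c) BW = 4114 Hz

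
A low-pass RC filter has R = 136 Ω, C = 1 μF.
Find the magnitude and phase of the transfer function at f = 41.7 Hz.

Step 1 — Angular frequency: ω = 2π·41.7 = 262 rad/s.
Step 2 — Transfer function: H(jω) = 1/(1 + jωRC).
Step 3 — Denominator: 1 + jωRC = 1 + j·262·136·1e-06 = 1 + j0.03563.
Step 4 — H = 0.9987 - j0.03559.
Step 5 — Magnitude: |H| = 0.9994 (-0.0 dB); phase: φ = -2.0°.

|H| = 0.9994 (-0.0 dB), φ = -2.0°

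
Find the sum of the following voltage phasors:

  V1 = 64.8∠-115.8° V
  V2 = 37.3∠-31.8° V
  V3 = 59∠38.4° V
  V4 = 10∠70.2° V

Step 1 — Convert each phasor to rectangular form:
  V1 = 64.8·(cos(-115.8°) + j·sin(-115.8°)) = -28.2 - j58.34 V
  V2 = 37.3·(cos(-31.8°) + j·sin(-31.8°)) = 31.7 - j19.66 V
  V3 = 59·(cos(38.4°) + j·sin(38.4°)) = 46.24 + j36.65 V
  V4 = 10·(cos(70.2°) + j·sin(70.2°)) = 3.387 + j9.409 V
Step 2 — Sum components: V_total = 53.12 - j31.94 V.
Step 3 — Convert to polar: |V_total| = 61.99 V, ∠V_total = -31.0°.

V_total = 61.99∠-31.0° V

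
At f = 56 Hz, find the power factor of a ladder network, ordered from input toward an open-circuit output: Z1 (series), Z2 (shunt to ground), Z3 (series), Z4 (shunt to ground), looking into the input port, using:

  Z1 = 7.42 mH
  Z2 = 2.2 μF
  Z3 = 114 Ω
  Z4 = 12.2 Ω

Step 1 — Angular frequency: ω = 2π·f = 2π·56 = 351.9 rad/s.
Step 2 — Component impedances:
  Z1: Z = jωL = j·351.9·0.00742 = 0 + j2.611 Ω
  Z2: Z = 1/(jωC) = -j/(ω·C) = 0 - j1292 Ω
  Z3: Z = R = 114 Ω
  Z4: Z = R = 12.2 Ω
Step 3 — Ladder network (open output): work backward from the far end, alternating series and parallel combinations. Z_in = 125 - j9.601 Ω = 125.4∠-4.4° Ω.
Step 4 — Power factor: PF = cos(φ) = Re(Z)/|Z| = 125.007/125.375 = 0.9971.
Step 5 — Type: Im(Z) = -9.601 ⇒ leading (phase φ = -4.4°).

PF = 0.9971 (leading, φ = -4.4°)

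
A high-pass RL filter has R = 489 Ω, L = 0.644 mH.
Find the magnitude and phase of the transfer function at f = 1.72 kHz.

Step 1 — Angular frequency: ω = 2π·1720 = 1.081e+04 rad/s.
Step 2 — Transfer function: H(jω) = jωL/(R + jωL).
Step 3 — Numerator jωL = j·6.96; denominator R + jωL = 489 + j6.96.
Step 4 — H = 0.0002025 + j0.01423.
Step 5 — Magnitude: |H| = 0.01423 (-36.9 dB); phase: φ = 89.2°.

|H| = 0.01423 (-36.9 dB), φ = 89.2°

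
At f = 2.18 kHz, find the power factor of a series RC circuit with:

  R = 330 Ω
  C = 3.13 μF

Step 1 — Angular frequency: ω = 2π·f = 2π·2180 = 1.37e+04 rad/s.
Step 2 — Component impedances:
  R: Z = R = 330 Ω
  C: Z = 1/(jωC) = -j/(ω·C) = 0 - j23.32 Ω
Step 3 — Series combination: Z_total = R + C = 330 - j23.32 Ω = 330.8∠-4.0° Ω.
Step 4 — Power factor: PF = cos(φ) = Re(Z)/|Z| = 330/330.82 = 0.9975.
Step 5 — Type: Im(Z) = -23.32 ⇒ leading (phase φ = -4.0°).

PF = 0.9975 (leading, φ = -4.0°)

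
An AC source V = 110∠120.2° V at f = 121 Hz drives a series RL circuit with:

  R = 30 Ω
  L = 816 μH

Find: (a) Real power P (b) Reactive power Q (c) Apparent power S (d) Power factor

Step 1 — Angular frequency: ω = 2π·f = 2π·121 = 760.3 rad/s.
Step 2 — Component impedances:
  R: Z = R = 30 Ω
  L: Z = jωL = j·760.3·0.000816 = 0 + j0.6204 Ω
Step 3 — Series combination: Z_total = R + L = 30 + j0.6204 Ω = 30.01∠1.2° Ω.
Step 4 — Source phasor: V = 110∠120.2° V = -55.33 + j95.07 V.
Step 5 — Current: I = V / Z = -1.778 + j3.206 A = 3.666∠119.0° A.
Step 6 — Complex power: S = V·I* = 403.2 + j8.337 VA.
Step 7 — Real power: P = Re(S) = 403.2 W.
Step 8 — Reactive power: Q = Im(S) = 8.337 VAR.
Step 9 — Apparent power: |S| = 403.2 VA.
Step 10 — Power factor: PF = P/|S| = 0.9998 (lagging).

(a) P = 403.2 W  (b) Q = 8.337 VAR  (c) S = 403.2 VA  (d) PF = 0.9998 (lagging)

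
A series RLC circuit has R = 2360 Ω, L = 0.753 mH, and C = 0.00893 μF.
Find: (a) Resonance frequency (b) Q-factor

Step 1 — Resonance condition Im(Z)=0 gives ω₀ = 1/√(LC).
Step 2 — ω₀ = 1/√(0.000753·8.93e-09) = 3.856e+05 rad/s.
Step 3 — f₀ = ω₀/(2π) = 6.138e+04 Hz.
Step 4 — Series Q: Q = ω₀L/R = 3.856e+05·0.000753/2360 = 0.123.

(a) f₀ = 6.138e+04 Hz  (b) Q = 0.123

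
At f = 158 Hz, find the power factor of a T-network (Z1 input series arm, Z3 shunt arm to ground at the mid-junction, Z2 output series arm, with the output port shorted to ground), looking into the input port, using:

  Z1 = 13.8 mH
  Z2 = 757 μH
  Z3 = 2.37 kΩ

Step 1 — Angular frequency: ω = 2π·f = 2π·158 = 992.7 rad/s.
Step 2 — Component impedances:
  Z1: Z = jωL = j·992.7·0.0138 = 0 + j13.7 Ω
  Z2: Z = jωL = j·992.7·0.000757 = 0 + j0.7515 Ω
  Z3: Z = R = 2370 Ω
Step 3 — With the output port shorted to ground, the output series arm Z2 runs from the junction to ground; the shunt arm Z3 also runs from the junction to ground. They appear in parallel: Z3 || Z2 = 0.0002383 + j0.7515 Ω.
Step 4 — Series with input arm Z1: Z_in = Z1 + (Z3 || Z2) = 0.0002383 + j14.45 Ω = 14.45∠90.0° Ω.
Step 5 — Power factor: PF = cos(φ) = Re(Z)/|Z| = 0.0002383/14.45 = 1.649e-05.
Step 6 — Type: Im(Z) = 14.45 ⇒ lagging (phase φ = 90.0°).

PF = 1.649e-05 (lagging, φ = 90.0°)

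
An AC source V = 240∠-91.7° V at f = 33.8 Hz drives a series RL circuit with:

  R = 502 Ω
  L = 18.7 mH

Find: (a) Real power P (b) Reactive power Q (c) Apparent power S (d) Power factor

Step 1 — Angular frequency: ω = 2π·f = 2π·33.8 = 212.4 rad/s.
Step 2 — Component impedances:
  R: Z = R = 502 Ω
  L: Z = jωL = j·212.4·0.0187 = 0 + j3.971 Ω
Step 3 — Series combination: Z_total = R + L = 502 + j3.971 Ω = 502∠0.5° Ω.
Step 4 — Source phasor: V = 240∠-91.7° V = -7.12 - j239.9 V.
Step 5 — Current: I = V / Z = -0.01796 - j0.4777 A = 0.4781∠-92.2° A.
Step 6 — Complex power: S = V·I* = 114.7 + j0.9077 VA.
Step 7 — Real power: P = Re(S) = 114.7 W.
Step 8 — Reactive power: Q = Im(S) = 0.9077 VAR.
Step 9 — Apparent power: |S| = 114.7 VA.
Step 10 — Power factor: PF = P/|S| = 1 (lagging).

(a) P = 114.7 W  (b) Q = 0.9077 VAR  (c) S = 114.7 VA  (d) PF = 1 (lagging)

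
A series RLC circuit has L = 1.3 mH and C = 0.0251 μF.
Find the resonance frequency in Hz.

Step 1 — Resonance condition Im(Z)=0 gives ω₀ = 1/√(LC).
Step 2 — ω₀ = 1/√(0.0013·2.51e-08) = 1.751e+05 rad/s.
Step 3 — f₀ = ω₀/(2π) = 2.786e+04 Hz.

f₀ = 2.786e+04 Hz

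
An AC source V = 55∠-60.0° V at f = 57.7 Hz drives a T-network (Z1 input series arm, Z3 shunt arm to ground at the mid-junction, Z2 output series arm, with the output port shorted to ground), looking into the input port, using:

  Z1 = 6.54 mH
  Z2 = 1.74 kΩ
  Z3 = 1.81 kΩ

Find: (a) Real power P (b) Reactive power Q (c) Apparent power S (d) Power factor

Step 1 — Angular frequency: ω = 2π·f = 2π·57.7 = 362.5 rad/s.
Step 2 — Component impedances:
  Z1: Z = jωL = j·362.5·0.00654 = 0 + j2.371 Ω
  Z2: Z = R = 1740 Ω
  Z3: Z = R = 1810 Ω
Step 3 — With the output port shorted to ground, the output series arm Z2 runs from the junction to ground; the shunt arm Z3 also runs from the junction to ground. They appear in parallel: Z3 || Z2 = 887.2 Ω.
Step 4 — Series with input arm Z1: Z_in = Z1 + (Z3 || Z2) = 887.2 + j2.371 Ω = 887.2∠0.2° Ω.
Step 5 — Source phasor: V = 55∠-60.0° V = 27.5 - j47.63 V.
Step 6 — Current: I = V / Z = 0.03085 - j0.05377 A = 0.062∠-60.2° A.
Step 7 — Complex power: S = V·I* = 3.41 + j0.009113 VA.
Step 8 — Real power: P = Re(S) = 3.41 W.
Step 9 — Reactive power: Q = Im(S) = 0.009113 VAR.
Step 10 — Apparent power: |S| = 3.41 VA.
Step 11 — Power factor: PF = P/|S| = 1 (lagging).

(a) P = 3.41 W  (b) Q = 0.009113 VAR  (c) S = 3.41 VA  (d) PF = 1 (lagging)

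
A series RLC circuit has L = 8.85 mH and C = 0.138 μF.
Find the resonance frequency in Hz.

Step 1 — Resonance condition Im(Z)=0 gives ω₀ = 1/√(LC).
Step 2 — ω₀ = 1/√(0.00885·1.38e-07) = 2.861e+04 rad/s.
Step 3 — f₀ = ω₀/(2π) = 4554 Hz.

f₀ = 4554 Hz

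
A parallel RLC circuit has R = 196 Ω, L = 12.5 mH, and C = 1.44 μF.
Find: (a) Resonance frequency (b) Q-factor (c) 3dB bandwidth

Step 1 — Resonance: ω₀ = 1/√(LC) = 1/√(0.0125·1.44e-06) = 7454 rad/s.
Step 2 — f₀ = ω₀/(2π) = 1186 Hz.
Step 3 — Parallel Q: Q = R/(ω₀L) = 196/(7454·0.0125) = 2.104.
Step 4 — Bandwidth: Δω = ω₀/Q = 3543 rad/s; BW = Δω/(2π) = 563.9 Hz.

(a) f₀ = 1186 Hz  (b) Q = 2.104  (c) BW = 563.9 Hz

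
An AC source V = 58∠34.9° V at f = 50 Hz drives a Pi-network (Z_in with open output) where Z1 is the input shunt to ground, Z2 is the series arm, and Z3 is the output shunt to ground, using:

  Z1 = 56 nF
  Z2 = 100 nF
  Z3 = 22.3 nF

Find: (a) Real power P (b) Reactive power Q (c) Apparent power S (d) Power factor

Step 1 — Angular frequency: ω = 2π·f = 2π·50 = 314.2 rad/s.
Step 2 — Component impedances:
  Z1: Z = 1/(jωC) = -j/(ω·C) = 0 - j5.684e+04 Ω
  Z2: Z = 1/(jωC) = -j/(ω·C) = 0 - j3.183e+04 Ω
  Z3: Z = 1/(jωC) = -j/(ω·C) = 0 - j1.427e+05 Ω
Step 3 — With open output, the series arm Z2 and the output shunt Z3 appear in series to ground: Z2 + Z3 = 0 - j1.746e+05 Ω.
Step 4 — Parallel with input shunt Z1: Z_in = Z1 || (Z2 + Z3) = 0 - j4.288e+04 Ω = 4.288e+04∠-90.0° Ω.
Step 5 — Source phasor: V = 58∠34.9° V = 47.57 + j33.18 V.
Step 6 — Current: I = V / Z = -0.0007739 + j0.001109 A = 0.001353∠124.9° A.
Step 7 — Complex power: S = V·I* = 0 - j0.07845 VA.
Step 8 — Real power: P = Re(S) = 0 W.
Step 9 — Reactive power: Q = Im(S) = -0.07845 VAR.
Step 10 — Apparent power: |S| = 0.07845 VA.
Step 11 — Power factor: PF = P/|S| = 0 (leading).

(a) P = 0 W  (b) Q = -0.07845 VAR  (c) S = 0.07845 VA  (d) PF = 0 (leading)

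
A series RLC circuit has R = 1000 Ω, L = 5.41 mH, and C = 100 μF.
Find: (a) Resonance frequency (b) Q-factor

Step 1 — Resonance condition Im(Z)=0 gives ω₀ = 1/√(LC).
Step 2 — ω₀ = 1/√(0.00541·0.0001) = 1360 rad/s.
Step 3 — f₀ = ω₀/(2π) = 216.4 Hz.
Step 4 — Series Q: Q = ω₀L/R = 1360·0.00541/1000 = 0.007355.

(a) f₀ = 216.4 Hz  (b) Q = 0.007355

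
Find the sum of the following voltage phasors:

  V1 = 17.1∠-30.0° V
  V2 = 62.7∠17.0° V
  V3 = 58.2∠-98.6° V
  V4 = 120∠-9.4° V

Step 1 — Convert each phasor to rectangular form:
  V1 = 17.1·(cos(-30.0°) + j·sin(-30.0°)) = 14.81 - j8.55 V
  V2 = 62.7·(cos(17.0°) + j·sin(17.0°)) = 59.96 + j18.33 V
  V3 = 58.2·(cos(-98.6°) + j·sin(-98.6°)) = -8.703 - j57.55 V
  V4 = 120·(cos(-9.4°) + j·sin(-9.4°)) = 118.4 - j19.6 V
Step 2 — Sum components: V_total = 184.5 - j67.36 V.
Step 3 — Convert to polar: |V_total| = 196.4 V, ∠V_total = -20.1°.

V_total = 196.4∠-20.1° V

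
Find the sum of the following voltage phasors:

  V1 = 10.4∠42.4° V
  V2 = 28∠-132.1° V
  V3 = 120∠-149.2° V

Step 1 — Convert each phasor to rectangular form:
  V1 = 10.4·(cos(42.4°) + j·sin(42.4°)) = 7.68 + j7.013 V
  V2 = 28·(cos(-132.1°) + j·sin(-132.1°)) = -18.77 - j20.78 V
  V3 = 120·(cos(-149.2°) + j·sin(-149.2°)) = -103.1 - j61.45 V
Step 2 — Sum components: V_total = -114.2 - j75.21 V.
Step 3 — Convert to polar: |V_total| = 136.7 V, ∠V_total = -146.6°.

V_total = 136.7∠-146.6° V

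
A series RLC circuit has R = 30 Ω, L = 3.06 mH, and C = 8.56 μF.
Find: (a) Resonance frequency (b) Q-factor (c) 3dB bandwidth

Step 1 — Resonance: ω₀ = 1/√(LC) = 1/√(0.00306·8.56e-06) = 6179 rad/s.
Step 2 — f₀ = ω₀/(2π) = 983.4 Hz.
Step 3 — Series Q: Q = ω₀L/R = 6179·0.00306/30 = 0.6302.
Step 4 — Bandwidth: Δω = ω₀/Q = 9804 rad/s; BW = Δω/(2π) = 1560 Hz.

(a) f₀ = 983.4 Hz  (b) Q = 0.6302  (c) BW = 1560 Hz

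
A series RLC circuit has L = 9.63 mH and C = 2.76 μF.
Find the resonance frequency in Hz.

Step 1 — Resonance condition Im(Z)=0 gives ω₀ = 1/√(LC).
Step 2 — ω₀ = 1/√(0.00963·2.76e-06) = 6134 rad/s.
Step 3 — f₀ = ω₀/(2π) = 976.2 Hz.

f₀ = 976.2 Hz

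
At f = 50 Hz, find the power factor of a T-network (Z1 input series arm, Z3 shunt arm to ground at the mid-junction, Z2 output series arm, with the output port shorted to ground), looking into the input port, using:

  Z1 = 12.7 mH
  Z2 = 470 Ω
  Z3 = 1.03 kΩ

Step 1 — Angular frequency: ω = 2π·f = 2π·50 = 314.2 rad/s.
Step 2 — Component impedances:
  Z1: Z = jωL = j·314.2·0.0127 = 0 + j3.99 Ω
  Z2: Z = R = 470 Ω
  Z3: Z = R = 1030 Ω
Step 3 — With the output port shorted to ground, the output series arm Z2 runs from the junction to ground; the shunt arm Z3 also runs from the junction to ground. They appear in parallel: Z3 || Z2 = 322.7 Ω.
Step 4 — Series with input arm Z1: Z_in = Z1 + (Z3 || Z2) = 322.7 + j3.99 Ω = 322.8∠0.7° Ω.
Step 5 — Power factor: PF = cos(φ) = Re(Z)/|Z| = 322.73/322.76 = 0.9999.
Step 6 — Type: Im(Z) = 3.99 ⇒ lagging (phase φ = 0.7°).

PF = 0.9999 (lagging, φ = 0.7°)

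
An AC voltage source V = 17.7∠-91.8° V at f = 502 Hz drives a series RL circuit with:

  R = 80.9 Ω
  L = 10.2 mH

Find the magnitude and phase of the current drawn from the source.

Step 1 — Angular frequency: ω = 2π·f = 2π·502 = 3154 rad/s.
Step 2 — Component impedances:
  R: Z = R = 80.9 Ω
  L: Z = jωL = j·3154·0.0102 = 0 + j32.17 Ω
Step 3 — Series combination: Z_total = R + L = 80.9 + j32.17 Ω = 87.06∠21.7° Ω.
Step 4 — Source phasor: V = 17.7∠-91.8° V = -0.556 - j17.69 V.
Step 5 — Ohm's law: I = V / Z_total = (-0.556 - j17.69) / (80.9 + j32.17) = -0.08102 - j0.1865 A.
Step 6 — Convert to polar: |I| = 0.2033 A, ∠I = -113.5°.

I = 0.2033∠-113.5° A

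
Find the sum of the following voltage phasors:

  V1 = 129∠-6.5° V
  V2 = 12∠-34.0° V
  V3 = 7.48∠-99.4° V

Step 1 — Convert each phasor to rectangular form:
  V1 = 129·(cos(-6.5°) + j·sin(-6.5°)) = 128.2 - j14.6 V
  V2 = 12·(cos(-34.0°) + j·sin(-34.0°)) = 9.948 - j6.71 V
  V3 = 7.48·(cos(-99.4°) + j·sin(-99.4°)) = -1.222 - j7.38 V
Step 2 — Sum components: V_total = 136.9 - j28.69 V.
Step 3 — Convert to polar: |V_total| = 139.9 V, ∠V_total = -11.8°.

V_total = 139.9∠-11.8° V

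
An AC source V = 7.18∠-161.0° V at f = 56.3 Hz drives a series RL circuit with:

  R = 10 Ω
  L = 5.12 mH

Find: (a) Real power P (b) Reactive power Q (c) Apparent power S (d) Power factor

Step 1 — Angular frequency: ω = 2π·f = 2π·56.3 = 353.7 rad/s.
Step 2 — Component impedances:
  R: Z = R = 10 Ω
  L: Z = jωL = j·353.7·0.00512 = 0 + j1.811 Ω
Step 3 — Series combination: Z_total = R + L = 10 + j1.811 Ω = 10.16∠10.3° Ω.
Step 4 — Source phasor: V = 7.18∠-161.0° V = -6.789 - j2.338 V.
Step 5 — Current: I = V / Z = -0.6983 - j0.1073 A = 0.7065∠-171.3° A.
Step 6 — Complex power: S = V·I* = 4.992 + j0.904 VA.
Step 7 — Real power: P = Re(S) = 4.992 W.
Step 8 — Reactive power: Q = Im(S) = 0.904 VAR.
Step 9 — Apparent power: |S| = 5.073 VA.
Step 10 — Power factor: PF = P/|S| = 0.984 (lagging).

(a) P = 4.992 W  (b) Q = 0.904 VAR  (c) S = 5.073 VA  (d) PF = 0.984 (lagging)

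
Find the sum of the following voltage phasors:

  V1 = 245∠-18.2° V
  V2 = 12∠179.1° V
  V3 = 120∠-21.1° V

Step 1 — Convert each phasor to rectangular form:
  V1 = 245·(cos(-18.2°) + j·sin(-18.2°)) = 232.7 - j76.52 V
  V2 = 12·(cos(179.1°) + j·sin(179.1°)) = -12 + j0.1885 V
  V3 = 120·(cos(-21.1°) + j·sin(-21.1°)) = 112 - j43.2 V
Step 2 — Sum components: V_total = 332.7 - j119.5 V.
Step 3 — Convert to polar: |V_total| = 353.5 V, ∠V_total = -19.8°.

V_total = 353.5∠-19.8° V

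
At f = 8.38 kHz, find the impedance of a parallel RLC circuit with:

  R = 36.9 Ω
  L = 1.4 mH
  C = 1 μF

Step 1 — Angular frequency: ω = 2π·f = 2π·8380 = 5.265e+04 rad/s.
Step 2 — Component impedances:
  R: Z = R = 36.9 Ω
  L: Z = jωL = j·5.265e+04·0.0014 = 0 + j73.71 Ω
  C: Z = 1/(jωC) = -j/(ω·C) = 0 - j18.99 Ω
Step 3 — Parallel combination: 1/Z_total = 1/R + 1/L + 1/C; Z_total = 11.98 - j17.28 Ω = 21.02∠-55.3° Ω.

Z = 11.98 - j17.28 Ω = 21.02∠-55.3° Ω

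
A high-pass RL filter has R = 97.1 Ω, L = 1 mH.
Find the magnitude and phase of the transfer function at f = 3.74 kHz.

Step 1 — Angular frequency: ω = 2π·3740 = 2.35e+04 rad/s.
Step 2 — Transfer function: H(jω) = jωL/(R + jωL).
Step 3 — Numerator jωL = j·23.5; denominator R + jωL = 97.1 + j23.5.
Step 4 — H = 0.05533 + j0.2286.
Step 5 — Magnitude: |H| = 0.2352 (-12.6 dB); phase: φ = 76.4°.

|H| = 0.2352 (-12.6 dB), φ = 76.4°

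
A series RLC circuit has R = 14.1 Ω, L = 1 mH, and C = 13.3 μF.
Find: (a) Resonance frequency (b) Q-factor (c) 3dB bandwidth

Step 1 — Resonance: ω₀ = 1/√(LC) = 1/√(0.001·1.33e-05) = 8671 rad/s.
Step 2 — f₀ = ω₀/(2π) = 1380 Hz.
Step 3 — Series Q: Q = ω₀L/R = 8671·0.001/14.1 = 0.615.
Step 4 — Bandwidth: Δω = ω₀/Q = 1.41e+04 rad/s; BW = Δω/(2π) = 2244 Hz.

(a) f₀ = 1380 Hz  (b) Q = 0.615  (c) BW = 2244 Hz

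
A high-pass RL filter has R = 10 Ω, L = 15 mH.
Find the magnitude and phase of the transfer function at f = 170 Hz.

Step 1 — Angular frequency: ω = 2π·170 = 1068 rad/s.
Step 2 — Transfer function: H(jω) = jωL/(R + jωL).
Step 3 — Numerator jωL = j·16.02; denominator R + jωL = 10 + j16.02.
Step 4 — H = 0.7197 + j0.4492.
Step 5 — Magnitude: |H| = 0.8483 (-1.4 dB); phase: φ = 32.0°.

|H| = 0.8483 (-1.4 dB), φ = 32.0°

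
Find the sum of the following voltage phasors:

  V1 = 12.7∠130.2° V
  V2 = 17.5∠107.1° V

Step 1 — Convert each phasor to rectangular form:
  V1 = 12.7·(cos(130.2°) + j·sin(130.2°)) = -8.197 + j9.7 V
  V2 = 17.5·(cos(107.1°) + j·sin(107.1°)) = -5.146 + j16.73 V
Step 2 — Sum components: V_total = -13.34 + j26.43 V.
Step 3 — Convert to polar: |V_total| = 29.6 V, ∠V_total = 116.8°.

V_total = 29.6∠116.8° V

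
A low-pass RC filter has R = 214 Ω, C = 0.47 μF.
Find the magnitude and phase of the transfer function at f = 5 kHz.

Step 1 — Angular frequency: ω = 2π·5000 = 3.142e+04 rad/s.
Step 2 — Transfer function: H(jω) = 1/(1 + jωRC).
Step 3 — Denominator: 1 + jωRC = 1 + j·3.142e+04·214·4.7e-07 = 1 + j3.16.
Step 4 — H = 0.09104 - j0.2877.
Step 5 — Magnitude: |H| = 0.3017 (-10.4 dB); phase: φ = -72.4°.

|H| = 0.3017 (-10.4 dB), φ = -72.4°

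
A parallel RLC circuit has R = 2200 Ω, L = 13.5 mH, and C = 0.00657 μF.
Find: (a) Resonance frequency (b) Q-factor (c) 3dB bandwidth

Step 1 — Resonance: ω₀ = 1/√(LC) = 1/√(0.0135·6.57e-09) = 1.062e+05 rad/s.
Step 2 — f₀ = ω₀/(2π) = 1.69e+04 Hz.
Step 3 — Parallel Q: Q = R/(ω₀L) = 2200/(1.062e+05·0.0135) = 1.535.
Step 4 — Bandwidth: Δω = ω₀/Q = 6.919e+04 rad/s; BW = Δω/(2π) = 1.101e+04 Hz.

(a) f₀ = 1.69e+04 Hz  (b) Q = 1.535  (c) BW = 1.101e+04 Hz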